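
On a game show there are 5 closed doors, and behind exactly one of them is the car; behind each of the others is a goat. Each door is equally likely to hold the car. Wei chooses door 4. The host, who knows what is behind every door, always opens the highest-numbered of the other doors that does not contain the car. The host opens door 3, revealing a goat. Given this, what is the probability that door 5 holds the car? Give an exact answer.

1

Consider each possible location of the car in turn.
If it is behind any of doors 1, 2, and 4 (prior 1/5 each): the host would have opened door 5 instead, probability 0; weight (1/5)·0 = 0 each.
If it is behind door 3 (prior 1/5): the host opened door 3, so this case is ruled out; weight (1/5)·0 = 0.
If it is behind door 5 (prior 1/5): door 3 is the highest-numbered option available, probability 1; weight (1/5)·1 = 1/5.
The weights sum to 1/5.
So P(the car behind door 5 | the host opened door 3) = (1/5) / (1/5) = 1.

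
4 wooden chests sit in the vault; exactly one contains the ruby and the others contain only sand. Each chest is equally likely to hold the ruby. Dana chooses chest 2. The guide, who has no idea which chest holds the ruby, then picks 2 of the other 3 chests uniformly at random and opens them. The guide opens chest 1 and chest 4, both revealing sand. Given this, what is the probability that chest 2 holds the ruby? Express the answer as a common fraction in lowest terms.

Apply Bayes' rule, conditioning on where the ruby actually is.
If it is in either of chests 1 and 4 (prior 1/4 each): that chest was opened and seen not to hold the prize — ruled out; weight (1/4)·0 = 0 each.
If it is in either of chests 2 and 3 (prior 1/4 each): the guide picks exactly this set with probability 1/3 regardless, and none is the prize; weight (1/4)·(1/3) = 1/12 each.
The weights sum to 1/6.
So P(the ruby in chest 2 | the guide opened chest 1 and chest 4) = (1/12) / (1/6) = 1/2.

1/2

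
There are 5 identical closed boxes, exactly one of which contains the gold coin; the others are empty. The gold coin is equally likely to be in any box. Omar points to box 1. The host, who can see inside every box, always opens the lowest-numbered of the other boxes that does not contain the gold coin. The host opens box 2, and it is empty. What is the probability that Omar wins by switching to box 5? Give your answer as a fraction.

Condition on the true location of the gold coin.
If it is in any of boxes 1, 3, 4, and 5 (prior 1/5 each): box 2 is the lowest-numbered option available, probability 1; weight (1/5)·1 = 1/5 each.
If it is in box 2 (prior 1/5): the host opened box 2, so this case is ruled out; weight (1/5)·0 = 0.
The weights sum to 4/5.
So P(the gold coin in box 5 | the host opened box 2) = (1/5) / (4/5) = 1/4.

1/4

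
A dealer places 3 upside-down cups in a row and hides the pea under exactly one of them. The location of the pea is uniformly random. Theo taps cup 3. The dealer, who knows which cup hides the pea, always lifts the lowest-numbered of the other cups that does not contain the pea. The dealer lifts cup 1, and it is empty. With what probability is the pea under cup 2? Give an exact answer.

Apply Bayes' rule, conditioning on where the pea actually is.
If it is under cup 1 (prior 1/3): the dealer opened cup 1, so this case is ruled out; weight (1/3)·0 = 0.
If it is under either of cups 2 and 3 (prior 1/3 each): cup 1 is the lowest-numbered option available, probability 1; weight (1/3)·1 = 1/3 each.
The weights sum to 2/3.
So P(the pea under cup 2 | the dealer opened cup 1) = (1/3) / (2/3) = 1/2.

1/2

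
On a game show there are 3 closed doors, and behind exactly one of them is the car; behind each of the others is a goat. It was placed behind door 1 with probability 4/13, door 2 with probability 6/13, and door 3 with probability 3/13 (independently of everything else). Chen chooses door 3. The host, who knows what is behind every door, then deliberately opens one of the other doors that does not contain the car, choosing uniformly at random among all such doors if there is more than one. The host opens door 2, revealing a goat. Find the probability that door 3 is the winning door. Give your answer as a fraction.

Apply Bayes' rule, conditioning on where the car actually is.
If it is behind door 1 (prior 4/13): the host has no choice, probability 1; weight (4/13)·1 = 4/13.
If it is behind door 2 (prior 6/13): the host opened door 2, so this case is ruled out; weight (6/13)·0 = 0.
If it is behind door 3 (prior 3/13): the host has 2 equally likely choices, so probability 1/2; weight (3/13)·(1/2) = 3/26.
The weights sum to 11/26.
So P(the car behind door 3 | the host opened door 2) = (3/26) / (11/26) = 3/11.

3/11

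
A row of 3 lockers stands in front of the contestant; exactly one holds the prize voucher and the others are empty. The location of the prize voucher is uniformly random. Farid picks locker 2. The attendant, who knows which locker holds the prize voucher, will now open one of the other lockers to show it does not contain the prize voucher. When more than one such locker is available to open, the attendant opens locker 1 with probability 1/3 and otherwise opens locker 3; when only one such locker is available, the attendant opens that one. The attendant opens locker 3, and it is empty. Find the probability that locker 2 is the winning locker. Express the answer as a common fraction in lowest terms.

2/5

Condition on the true location of the prize voucher.
If it is in locker 1 (prior 1/3): only locker 3 is available, probability 1; weight (1/3)·1 = 1/3.
If it is in locker 2 (prior 1/3): locker 1 is available but not opened, probability 2/3; weight (1/3)·(2/3) = 2/9.
If it is in locker 3 (prior 1/3): the attendant opened locker 3, so this case is ruled out; weight (1/3)·0 = 0.
The weights sum to 5/9.
So P(the prize voucher in locker 2 | the attendant opened locker 3) = (2/9) / (5/9) = 2/5.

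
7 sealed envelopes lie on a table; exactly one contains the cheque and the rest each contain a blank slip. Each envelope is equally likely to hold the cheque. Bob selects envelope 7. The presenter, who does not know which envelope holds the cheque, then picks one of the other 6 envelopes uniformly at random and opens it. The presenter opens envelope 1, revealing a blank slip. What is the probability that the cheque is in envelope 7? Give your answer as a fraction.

Consider each possible location of the cheque in turn.
If it is in envelope 1 (prior 1/7): the presenter opened envelope 1, so this case is ruled out; weight (1/7)·0 = 0.
If it is in any of envelopes 2, 3, 4, 5, 6, and 7 (prior 1/7 each): the presenter picks envelope 1 with probability 1/6 regardless, and it is not the prize; weight (1/7)·(1/6) = 1/42 each.
The weights sum to 1/7.
So P(the cheque in envelope 7 | the presenter opened envelope 1) = (1/42) / (1/7) = 1/6.

1/6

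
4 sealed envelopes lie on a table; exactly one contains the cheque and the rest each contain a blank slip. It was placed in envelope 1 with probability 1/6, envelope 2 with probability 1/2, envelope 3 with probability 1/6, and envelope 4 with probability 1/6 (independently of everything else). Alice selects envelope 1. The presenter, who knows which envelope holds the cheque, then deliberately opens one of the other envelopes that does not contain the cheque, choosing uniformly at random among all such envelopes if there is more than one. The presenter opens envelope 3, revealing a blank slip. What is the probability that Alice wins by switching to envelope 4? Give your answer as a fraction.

Consider each possible location of the cheque in turn.
If it is in envelope 1 (prior 1/6): the presenter has 3 equally likely choices, so probability 1/3; weight (1/6)·(1/3) = 1/18.
If it is in envelope 2 (prior 1/2): the presenter has 2 equally likely choices, so probability 1/2; weight (1/2)·(1/2) = 1/4.
If it is in envelope 3 (prior 1/6): the presenter opened envelope 3, so this case is ruled out; weight (1/6)·0 = 0.
If it is in envelope 4 (prior 1/6): the presenter has 2 equally likely choices, so probability 1/2; weight (1/6)·(1/2) = 1/12.
The weights sum to 7/18.
So P(the cheque in envelope 4 | the presenter opened envelope 3) = (1/12) / (7/18) = 3/14.

3/14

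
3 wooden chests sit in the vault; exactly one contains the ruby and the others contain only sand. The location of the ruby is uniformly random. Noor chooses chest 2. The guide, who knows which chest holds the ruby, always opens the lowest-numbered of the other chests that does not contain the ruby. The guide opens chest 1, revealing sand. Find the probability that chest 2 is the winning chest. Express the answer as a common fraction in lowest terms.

Condition on the true location of the ruby.
If it is in chest 1 (prior 1/3): the guide opened chest 1, so this case is ruled out; weight (1/3)·0 = 0.
If it is in either of chests 2 and 3 (prior 1/3 each): chest 1 is the lowest-numbered option available, probability 1; weight (1/3)·1 = 1/3 each.
The weights sum to 2/3.
So P(the ruby in chest 2 | the guide opened chest 1) = (1/3) / (2/3) = 1/2.

1/2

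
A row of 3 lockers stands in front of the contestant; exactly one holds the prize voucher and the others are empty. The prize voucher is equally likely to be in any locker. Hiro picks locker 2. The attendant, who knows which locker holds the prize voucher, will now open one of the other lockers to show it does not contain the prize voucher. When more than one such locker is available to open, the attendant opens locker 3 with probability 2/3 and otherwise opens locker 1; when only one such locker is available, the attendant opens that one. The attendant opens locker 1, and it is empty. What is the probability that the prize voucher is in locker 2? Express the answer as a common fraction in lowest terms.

1/4

Apply Bayes' rule, conditioning on where the prize voucher actually is.
If it is in locker 1 (prior 1/3): the attendant opened locker 1, so this case is ruled out; weight (1/3)·0 = 0.
If it is in locker 2 (prior 1/3): locker 3 is available but not opened, probability 1/3; weight (1/3)·(1/3) = 1/9.
If it is in locker 3 (prior 1/3): only locker 1 is available, probability 1; weight (1/3)·1 = 1/3.
The weights sum to 4/9.
So P(the prize voucher in locker 2 | the attendant opened locker 1) = (1/9) / (4/9) = 1/4.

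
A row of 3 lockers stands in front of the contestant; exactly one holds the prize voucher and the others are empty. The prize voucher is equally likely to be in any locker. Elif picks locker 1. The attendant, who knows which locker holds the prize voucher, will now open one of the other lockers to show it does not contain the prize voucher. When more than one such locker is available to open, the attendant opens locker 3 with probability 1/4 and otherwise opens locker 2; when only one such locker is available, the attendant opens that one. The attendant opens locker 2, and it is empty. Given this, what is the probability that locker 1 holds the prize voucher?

3/7

Apply Bayes' rule, conditioning on where the prize voucher actually is.
If it is in locker 1 (prior 1/3): locker 3 is available but not opened, probability 3/4; weight (1/3)·(3/4) = 1/4.
If it is in locker 2 (prior 1/3): the attendant opened locker 2, so this case is ruled out; weight (1/3)·0 = 0.
If it is in locker 3 (prior 1/3): only locker 2 is available, probability 1; weight (1/3)·1 = 1/3.
The weights sum to 7/12.
So P(the prize voucher in locker 1 | the attendant opened locker 2) = (1/4) / (7/12) = 3/7.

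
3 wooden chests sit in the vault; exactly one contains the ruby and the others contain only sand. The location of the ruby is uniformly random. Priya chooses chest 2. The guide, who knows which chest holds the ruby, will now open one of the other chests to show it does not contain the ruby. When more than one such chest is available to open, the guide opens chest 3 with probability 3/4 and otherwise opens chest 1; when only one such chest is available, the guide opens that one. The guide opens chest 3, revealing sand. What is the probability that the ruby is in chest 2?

Consider each possible location of the ruby in turn.
If it is in chest 1 (prior 1/3): only chest 3 is available, probability 1; weight (1/3)·1 = 1/3.
If it is in chest 2 (prior 1/3): chest 3 is available, opened with probability 3/4; weight (1/3)·(3/4) = 1/4.
If it is in chest 3 (prior 1/3): the guide opened chest 3, so this case is ruled out; weight (1/3)·0 = 0.
The weights sum to 7/12.
So P(the ruby in chest 2 | the guide opened chest 3) = (1/4) / (7/12) = 3/7.

3/7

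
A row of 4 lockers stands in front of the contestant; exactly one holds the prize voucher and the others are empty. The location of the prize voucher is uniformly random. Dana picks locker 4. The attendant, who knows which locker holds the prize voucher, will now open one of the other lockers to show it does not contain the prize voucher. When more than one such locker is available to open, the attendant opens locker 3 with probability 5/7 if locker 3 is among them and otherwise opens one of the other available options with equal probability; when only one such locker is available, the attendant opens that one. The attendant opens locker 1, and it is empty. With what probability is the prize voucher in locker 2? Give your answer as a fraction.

Condition on the true location of the prize voucher.
If it is in locker 1 (prior 1/4): the attendant opened locker 1, so this case is ruled out; weight (1/4)·0 = 0.
If it is in locker 2 (prior 1/4): locker 3 is available but not opened, probability 2/7; weight (1/4)·(2/7) = 1/14.
If it is in locker 3 (prior 1/4): locker 3 holds the prize so is unavailable; the attendant chooses uniformly among the 2 others, probability 1/2; weight (1/4)·(1/2) = 1/8.
If it is in locker 4 (prior 1/4): locker 3 is available but not opened; locker 1 gets probability (1 − 5/7)/2 = 1/7; weight (1/4)·(1/7) = 1/28.
The weights sum to 13/56.
So P(the prize voucher in locker 2 | the attendant opened locker 1) = (1/14) / (13/56) = 4/13.

4/13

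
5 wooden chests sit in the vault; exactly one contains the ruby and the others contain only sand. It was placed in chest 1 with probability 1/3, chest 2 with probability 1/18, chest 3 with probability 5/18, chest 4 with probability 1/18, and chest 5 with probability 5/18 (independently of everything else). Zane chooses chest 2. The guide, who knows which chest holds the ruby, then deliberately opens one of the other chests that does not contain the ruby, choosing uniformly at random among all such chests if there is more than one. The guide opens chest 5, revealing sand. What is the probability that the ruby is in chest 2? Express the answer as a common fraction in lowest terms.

Apply Bayes' rule, conditioning on where the ruby actually is.
If it is in chest 1 (prior 1/3): the guide has 3 equally likely choices, so probability 1/3; weight (1/3)·(1/3) = 1/9.
If it is in chest 2 (prior 1/18): the guide has 4 equally likely choices, so probability 1/4; weight (1/18)·(1/4) = 1/72.
If it is in chest 3 (prior 5/18): the guide has 3 equally likely choices, so probability 1/3; weight (5/18)·(1/3) = 5/54.
If it is in chest 4 (prior 1/18): the guide has 3 equally likely choices, so probability 1/3; weight (1/18)·(1/3) = 1/54.
If it is in chest 5 (prior 5/18): the guide opened chest 5, so this case is ruled out; weight (5/18)·0 = 0.
The weights sum to 17/72.
So P(the ruby in chest 2 | the guide opened chest 5) = (1/72) / (17/72) = 1/17.

1/17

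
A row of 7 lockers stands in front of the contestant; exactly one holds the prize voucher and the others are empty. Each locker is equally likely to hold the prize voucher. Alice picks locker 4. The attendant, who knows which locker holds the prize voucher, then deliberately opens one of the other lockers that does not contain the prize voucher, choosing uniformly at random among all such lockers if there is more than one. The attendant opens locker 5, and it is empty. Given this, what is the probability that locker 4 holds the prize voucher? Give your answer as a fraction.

Consider each possible location of the prize voucher in turn.
If it is in any of lockers 1, 2, 3, 6, and 7 (prior 1/7 each): the attendant has 5 equally likely choices, so probability 1/5; weight (1/7)·(1/5) = 1/35 each.
If it is in locker 4 (prior 1/7): the attendant has 6 equally likely choices, so probability 1/6; weight (1/7)·(1/6) = 1/42.
If it is in locker 5 (prior 1/7): the attendant opened locker 5, so this case is ruled out; weight (1/7)·0 = 0.
The weights sum to 1/6.
So P(the prize voucher in locker 4 | the attendant opened locker 5) = (1/42) / (1/6) = 1/7.

1/7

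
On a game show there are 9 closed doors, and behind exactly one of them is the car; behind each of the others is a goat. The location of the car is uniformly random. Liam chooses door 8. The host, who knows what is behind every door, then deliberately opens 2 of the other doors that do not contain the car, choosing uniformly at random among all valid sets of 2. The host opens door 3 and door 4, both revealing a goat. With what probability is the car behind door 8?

Condition on the true location of the car.
If it is behind any of doors 1, 2, 5, 6, 7, and 9 (prior 1/9 each): the host has 21 equally likely choices, so probability 1/21; weight (1/9)·(1/21) = 1/189 each.
If it is behind either of doors 3 and 4 (prior 1/9 each): that door was opened and seen not to hold the prize — ruled out; weight (1/9)·0 = 0 each.
If it is behind door 8 (prior 1/9): the host has 28 equally likely choices, so probability 1/28; weight (1/9)·(1/28) = 1/252.
The weights sum to 1/28.
So P(the car behind door 8 | the host opened door 3 and door 4) = (1/252) / (1/28) = 1/9.

1/9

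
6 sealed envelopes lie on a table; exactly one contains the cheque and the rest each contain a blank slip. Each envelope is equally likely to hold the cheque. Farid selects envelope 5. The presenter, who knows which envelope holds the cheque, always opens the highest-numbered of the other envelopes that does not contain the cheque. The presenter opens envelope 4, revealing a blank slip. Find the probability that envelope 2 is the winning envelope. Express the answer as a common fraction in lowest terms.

0

Consider each possible location of the cheque in turn.
If it is in any of envelopes 1, 2, 3, and 5 (prior 1/6 each): the presenter would have opened envelope 6 instead, probability 0; weight (1/6)·0 = 0 each.
If it is in envelope 4 (prior 1/6): the presenter opened envelope 4, so this case is ruled out; weight (1/6)·0 = 0.
If it is in envelope 6 (prior 1/6): envelope 4 is the highest-numbered option available, probability 1; weight (1/6)·1 = 1/6.
The weights sum to 1/6.
So P(the cheque in envelope 2 | the presenter opened envelope 4) = 0 / (1/6) = 0.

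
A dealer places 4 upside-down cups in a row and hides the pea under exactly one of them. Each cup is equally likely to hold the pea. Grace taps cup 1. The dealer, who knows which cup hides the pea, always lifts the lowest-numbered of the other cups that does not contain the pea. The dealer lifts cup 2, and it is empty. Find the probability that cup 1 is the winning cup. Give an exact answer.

1/3

Apply Bayes' rule, conditioning on where the pea actually is.
If it is under any of cups 1, 3, and 4 (prior 1/4 each): cup 2 is the lowest-numbered option available, probability 1; weight (1/4)·1 = 1/4 each.
If it is under cup 2 (prior 1/4): the dealer opened cup 2, so this case is ruled out; weight (1/4)·0 = 0.
The weights sum to 3/4.
So P(the pea under cup 1 | the dealer opened cup 2) = (1/4) / (3/4) = 1/3.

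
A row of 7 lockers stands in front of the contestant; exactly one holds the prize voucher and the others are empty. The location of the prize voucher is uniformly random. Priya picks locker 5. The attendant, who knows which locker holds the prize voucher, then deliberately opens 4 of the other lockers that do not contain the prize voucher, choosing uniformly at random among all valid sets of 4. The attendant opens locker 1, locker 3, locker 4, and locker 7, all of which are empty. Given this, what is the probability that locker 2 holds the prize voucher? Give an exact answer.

3/7

Condition on the true location of the prize voucher.
If it is in any of lockers 1, 3, 4, and 7 (prior 1/7 each): that locker was opened and seen not to hold the prize — ruled out; weight (1/7)·0 = 0 each.
If it is in either of lockers 2 and 6 (prior 1/7 each): the attendant has 5 equally likely choices, so probability 1/5; weight (1/7)·(1/5) = 1/35 each.
If it is in locker 5 (prior 1/7): the attendant has 15 equally likely choices, so probability 1/15; weight (1/7)·(1/15) = 1/105.
The weights sum to 1/15.
So P(the prize voucher in locker 2 | the attendant opened locker 1, locker 3, locker 4, and locker 7) = (1/35) / (1/15) = 3/7.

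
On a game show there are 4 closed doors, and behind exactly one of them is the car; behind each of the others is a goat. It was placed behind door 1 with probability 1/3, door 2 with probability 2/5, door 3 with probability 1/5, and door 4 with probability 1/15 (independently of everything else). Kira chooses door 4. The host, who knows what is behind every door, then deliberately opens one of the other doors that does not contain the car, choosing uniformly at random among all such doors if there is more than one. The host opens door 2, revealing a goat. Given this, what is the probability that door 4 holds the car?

1/13

Apply Bayes' rule, conditioning on where the car actually is.
If it is behind door 1 (prior 1/3): the host has 2 equally likely choices, so probability 1/2; weight (1/3)·(1/2) = 1/6.
If it is behind door 2 (prior 2/5): the host opened door 2, so this case is ruled out; weight (2/5)·0 = 0.
If it is behind door 3 (prior 1/5): the host has 2 equally likely choices, so probability 1/2; weight (1/5)·(1/2) = 1/10.
If it is behind door 4 (prior 1/15): the host has 3 equally likely choices, so probability 1/3; weight (1/15)·(1/3) = 1/45.
The weights sum to 13/45.
So P(the car behind door 4 | the host opened door 2) = (1/45) / (13/45) = 1/13.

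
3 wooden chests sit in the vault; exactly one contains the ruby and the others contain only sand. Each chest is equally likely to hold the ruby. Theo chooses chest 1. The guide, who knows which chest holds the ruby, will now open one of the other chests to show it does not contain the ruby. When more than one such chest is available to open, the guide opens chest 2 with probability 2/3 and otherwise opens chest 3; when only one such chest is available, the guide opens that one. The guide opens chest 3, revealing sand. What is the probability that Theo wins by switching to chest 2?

Apply Bayes' rule, conditioning on where the ruby actually is.
If it is in chest 1 (prior 1/3): chest 2 is available but not opened, probability 1/3; weight (1/3)·(1/3) = 1/9.
If it is in chest 2 (prior 1/3): only chest 3 is available, probability 1; weight (1/3)·1 = 1/3.
If it is in chest 3 (prior 1/3): the guide opened chest 3, so this case is ruled out; weight (1/3)·0 = 0.
The weights sum to 4/9.
So P(the ruby in chest 2 | the guide opened chest 3) = (1/3) / (4/9) = 3/4.

3/4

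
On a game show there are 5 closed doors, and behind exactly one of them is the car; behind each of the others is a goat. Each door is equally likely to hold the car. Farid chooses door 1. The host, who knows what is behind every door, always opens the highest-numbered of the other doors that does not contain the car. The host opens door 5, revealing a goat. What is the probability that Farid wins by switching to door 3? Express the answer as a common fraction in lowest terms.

Condition on the true location of the car.
If it is behind any of doors 1, 2, 3, and 4 (prior 1/5 each): door 5 is the highest-numbered option available, probability 1; weight (1/5)·1 = 1/5 each.
If it is behind door 5 (prior 1/5): the host opened door 5, so this case is ruled out; weight (1/5)·0 = 0.
The weights sum to 4/5.
So P(the car behind door 3 | the host opened door 5) = (1/5) / (4/5) = 1/4.

1/4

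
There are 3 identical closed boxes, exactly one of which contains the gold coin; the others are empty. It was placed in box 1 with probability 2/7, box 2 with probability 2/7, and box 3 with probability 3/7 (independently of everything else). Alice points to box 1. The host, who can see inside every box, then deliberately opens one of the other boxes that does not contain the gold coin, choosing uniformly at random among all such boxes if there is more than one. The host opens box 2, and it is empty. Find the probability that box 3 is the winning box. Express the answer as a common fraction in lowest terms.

Apply Bayes' rule, conditioning on where the gold coin actually is.
If it is in box 1 (prior 2/7): the host has 2 equally likely choices, so probability 1/2; weight (2/7)·(1/2) = 1/7.
If it is in box 2 (prior 2/7): the host opened box 2, so this case is ruled out; weight (2/7)·0 = 0.
If it is in box 3 (prior 3/7): the host has no choice, probability 1; weight (3/7)·1 = 3/7.
The weights sum to 4/7.
So P(the gold coin in box 3 | the host opened box 2) = (3/7) / (4/7) = 3/4.

3/4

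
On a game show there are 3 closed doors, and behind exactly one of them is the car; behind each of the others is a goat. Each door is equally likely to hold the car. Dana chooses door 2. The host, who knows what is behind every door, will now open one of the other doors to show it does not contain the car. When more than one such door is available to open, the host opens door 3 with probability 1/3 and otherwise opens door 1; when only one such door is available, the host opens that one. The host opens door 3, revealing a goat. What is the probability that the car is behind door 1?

Apply Bayes' rule, conditioning on where the car actually is.
If it is behind door 1 (prior 1/3): only door 3 is available, probability 1; weight (1/3)·1 = 1/3.
If it is behind door 2 (prior 1/3): door 3 is available, opened with probability 1/3; weight (1/3)·(1/3) = 1/9.
If it is behind door 3 (prior 1/3): the host opened door 3, so this case is ruled out; weight (1/3)·0 = 0.
The weights sum to 4/9.
So P(the car behind door 1 | the host opened door 3) = (1/3) / (4/9) = 3/4.

3/4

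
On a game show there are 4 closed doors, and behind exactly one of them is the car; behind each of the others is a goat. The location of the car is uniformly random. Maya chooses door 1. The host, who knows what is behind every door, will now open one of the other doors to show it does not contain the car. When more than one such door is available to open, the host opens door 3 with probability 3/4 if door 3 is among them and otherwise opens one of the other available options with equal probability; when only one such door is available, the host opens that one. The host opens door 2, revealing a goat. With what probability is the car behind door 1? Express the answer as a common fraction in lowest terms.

Condition on the true location of the car.
If it is behind door 1 (prior 1/4): door 3 is available but not opened; door 2 gets probability (1 − 3/4)/2 = 1/8; weight (1/4)·(1/8) = 1/32.
If it is behind door 2 (prior 1/4): the host opened door 2, so this case is ruled out; weight (1/4)·0 = 0.
If it is behind door 3 (prior 1/4): door 3 holds the prize so is unavailable; the host chooses uniformly among the 2 others, probability 1/2; weight (1/4)·(1/2) = 1/8.
If it is behind door 4 (prior 1/4): door 3 is available but not opened, probability 1/4; weight (1/4)·(1/4) = 1/16.
The weights sum to 7/32.
So P(the car behind door 1 | the host opened door 2) = (1/32) / (7/32) = 1/7.

1/7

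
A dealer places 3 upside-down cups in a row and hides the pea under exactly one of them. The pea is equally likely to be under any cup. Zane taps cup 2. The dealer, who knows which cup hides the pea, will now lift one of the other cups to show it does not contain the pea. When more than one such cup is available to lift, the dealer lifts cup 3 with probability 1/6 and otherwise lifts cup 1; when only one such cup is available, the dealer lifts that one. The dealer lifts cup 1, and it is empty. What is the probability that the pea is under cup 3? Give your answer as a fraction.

6/11

Condition on the true location of the pea.
If it is under cup 1 (prior 1/3): the dealer opened cup 1, so this case is ruled out; weight (1/3)·0 = 0.
If it is under cup 2 (prior 1/3): cup 3 is available but not opened, probability 5/6; weight (1/3)·(5/6) = 5/18.
If it is under cup 3 (prior 1/3): only cup 1 is available, probability 1; weight (1/3)·1 = 1/3.
The weights sum to 11/18.
So P(the pea under cup 3 | the dealer opened cup 1) = (1/3) / (11/18) = 6/11.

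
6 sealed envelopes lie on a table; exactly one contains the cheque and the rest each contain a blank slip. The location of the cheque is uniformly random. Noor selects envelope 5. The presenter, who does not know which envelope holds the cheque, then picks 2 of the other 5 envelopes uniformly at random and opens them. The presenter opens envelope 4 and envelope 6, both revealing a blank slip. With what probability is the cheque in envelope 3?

1/4

Apply Bayes' rule, conditioning on where the cheque actually is.
If it is in any of envelopes 1, 2, 3, and 5 (prior 1/6 each): the presenter picks exactly this set with probability 1/10 regardless, and none is the prize; weight (1/6)·(1/10) = 1/60 each.
If it is in either of envelopes 4 and 6 (prior 1/6 each): that envelope was opened and seen not to hold the prize — ruled out; weight (1/6)·0 = 0 each.
The weights sum to 1/15.
So P(the cheque in envelope 3 | the presenter opened envelope 4 and envelope 6) = (1/60) / (1/15) = 1/4.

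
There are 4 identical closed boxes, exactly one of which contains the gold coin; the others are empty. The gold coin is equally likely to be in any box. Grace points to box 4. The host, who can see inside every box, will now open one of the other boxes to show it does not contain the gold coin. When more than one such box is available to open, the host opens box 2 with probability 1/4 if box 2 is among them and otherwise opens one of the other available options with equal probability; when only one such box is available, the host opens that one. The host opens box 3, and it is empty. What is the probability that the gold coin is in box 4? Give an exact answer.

Consider each possible location of the gold coin in turn.
If it is in box 1 (prior 1/4): box 2 is available but not opened, probability 3/4; weight (1/4)·(3/4) = 3/16.
If it is in box 2 (prior 1/4): box 2 holds the prize so is unavailable; the host chooses uniformly among the 2 others, probability 1/2; weight (1/4)·(1/2) = 1/8.
If it is in box 3 (prior 1/4): the host opened box 3, so this case is ruled out; weight (1/4)·0 = 0.
If it is in box 4 (prior 1/4): box 2 is available but not opened; box 3 gets probability (1 − 1/4)/2 = 3/8; weight (1/4)·(3/8) = 3/32.
The weights sum to 13/32.
So P(the gold coin in box 4 | the host opened box 3) = (3/32) / (13/32) = 3/13.

3/13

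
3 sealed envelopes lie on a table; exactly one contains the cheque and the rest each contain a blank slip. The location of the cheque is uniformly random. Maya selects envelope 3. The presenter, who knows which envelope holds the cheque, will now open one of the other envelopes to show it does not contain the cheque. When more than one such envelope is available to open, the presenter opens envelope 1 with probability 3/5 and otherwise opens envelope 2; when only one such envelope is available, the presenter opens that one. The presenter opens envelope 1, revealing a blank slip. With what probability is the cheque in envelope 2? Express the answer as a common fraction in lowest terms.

Condition on the true location of the cheque.
If it is in envelope 1 (prior 1/3): the presenter opened envelope 1, so this case is ruled out; weight (1/3)·0 = 0.
If it is in envelope 2 (prior 1/3): only envelope 1 is available, probability 1; weight (1/3)·1 = 1/3.
If it is in envelope 3 (prior 1/3): envelope 1 is available, opened with probability 3/5; weight (1/3)·(3/5) = 1/5.
The weights sum to 8/15.
So P(the cheque in envelope 2 | the presenter opened envelope 1) = (1/3) / (8/15) = 5/8.

5/8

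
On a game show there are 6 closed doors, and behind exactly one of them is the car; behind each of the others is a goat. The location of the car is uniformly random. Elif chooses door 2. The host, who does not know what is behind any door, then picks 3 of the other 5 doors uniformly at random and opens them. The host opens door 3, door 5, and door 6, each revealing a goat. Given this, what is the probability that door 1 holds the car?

1/3

Condition on the true location of the car.
If it is behind any of doors 1, 2, and 4 (prior 1/6 each): the host picks exactly this set with probability 1/10 regardless, and none is the prize; weight (1/6)·(1/10) = 1/60 each.
If it is behind any of doors 3, 5, and 6 (prior 1/6 each): that door was opened and seen not to hold the prize — ruled out; weight (1/6)·0 = 0 each.
The weights sum to 1/20.
So P(the car behind door 1 | the host opened door 3, door 5, and door 6) = (1/60) / (1/20) = 1/3.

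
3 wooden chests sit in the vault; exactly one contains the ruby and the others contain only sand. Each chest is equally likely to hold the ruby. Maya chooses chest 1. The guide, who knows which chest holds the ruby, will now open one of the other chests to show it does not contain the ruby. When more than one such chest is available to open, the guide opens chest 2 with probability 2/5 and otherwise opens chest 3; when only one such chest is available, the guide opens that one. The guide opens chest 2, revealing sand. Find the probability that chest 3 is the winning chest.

Condition on the true location of the ruby.
If it is in chest 1 (prior 1/3): chest 2 is available, opened with probability 2/5; weight (1/3)·(2/5) = 2/15.
If it is in chest 2 (prior 1/3): the guide opened chest 2, so this case is ruled out; weight (1/3)·0 = 0.
If it is in chest 3 (prior 1/3): only chest 2 is available, probability 1; weight (1/3)·1 = 1/3.
The weights sum to 7/15.
So P(the ruby in chest 3 | the guide opened chest 2) = (1/3) / (7/15) = 5/7.

5/7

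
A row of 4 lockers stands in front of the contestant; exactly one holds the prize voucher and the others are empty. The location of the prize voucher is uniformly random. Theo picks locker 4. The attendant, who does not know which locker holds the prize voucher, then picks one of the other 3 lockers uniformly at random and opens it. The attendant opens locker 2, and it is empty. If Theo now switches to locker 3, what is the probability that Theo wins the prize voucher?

Apply Bayes' rule, conditioning on where the prize voucher actually is.
If it is in any of lockers 1, 3, and 4 (prior 1/4 each): the attendant picks locker 2 with probability 1/3 regardless, and it is not the prize; weight (1/4)·(1/3) = 1/12 each.
If it is in locker 2 (prior 1/4): the attendant opened locker 2, so this case is ruled out; weight (1/4)·0 = 0.
The weights sum to 1/4.
So P(the prize voucher in locker 3 | the attendant opened locker 2) = (1/12) / (1/4) = 1/3.

1/3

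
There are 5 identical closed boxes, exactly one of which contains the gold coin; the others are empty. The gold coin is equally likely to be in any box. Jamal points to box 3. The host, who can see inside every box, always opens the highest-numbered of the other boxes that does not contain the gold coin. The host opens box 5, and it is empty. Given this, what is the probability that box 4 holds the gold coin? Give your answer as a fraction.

Consider each possible location of the gold coin in turn.
If it is in any of boxes 1, 2, 3, and 4 (prior 1/5 each): box 5 is the highest-numbered option available, probability 1; weight (1/5)·1 = 1/5 each.
If it is in box 5 (prior 1/5): the host opened box 5, so this case is ruled out; weight (1/5)·0 = 0.
The weights sum to 4/5.
So P(the gold coin in box 4 | the host opened box 5) = (1/5) / (4/5) = 1/4.

1/4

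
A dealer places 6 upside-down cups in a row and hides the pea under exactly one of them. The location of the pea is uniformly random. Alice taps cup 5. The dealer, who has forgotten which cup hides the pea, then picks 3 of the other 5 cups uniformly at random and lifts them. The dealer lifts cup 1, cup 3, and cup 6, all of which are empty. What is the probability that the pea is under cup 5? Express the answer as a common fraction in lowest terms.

1/3

Because the dealer chose which cups to lift without knowing where the pea is, the choice is independent of the prize location. Learning that none of the 3 opened cups holds the pea simply rules out those 3 locations and leaves the remaining 3 cups still equally likely by symmetry.
So P(the pea under cup 5) = 1/3.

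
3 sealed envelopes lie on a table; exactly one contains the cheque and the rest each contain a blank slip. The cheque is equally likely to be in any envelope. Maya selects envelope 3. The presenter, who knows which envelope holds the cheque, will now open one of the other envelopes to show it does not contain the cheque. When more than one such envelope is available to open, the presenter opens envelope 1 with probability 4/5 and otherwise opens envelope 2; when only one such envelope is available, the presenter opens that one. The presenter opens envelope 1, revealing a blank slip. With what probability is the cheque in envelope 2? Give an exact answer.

Apply Bayes' rule, conditioning on where the cheque actually is.
If it is in envelope 1 (prior 1/3): the presenter opened envelope 1, so this case is ruled out; weight (1/3)·0 = 0.
If it is in envelope 2 (prior 1/3): only envelope 1 is available, probability 1; weight (1/3)·1 = 1/3.
If it is in envelope 3 (prior 1/3): envelope 1 is available, opened with probability 4/5; weight (1/3)·(4/5) = 4/15.
The weights sum to 3/5.
So P(the cheque in envelope 2 | the presenter opened envelope 1) = (1/3) / (3/5) = 5/9.

5/9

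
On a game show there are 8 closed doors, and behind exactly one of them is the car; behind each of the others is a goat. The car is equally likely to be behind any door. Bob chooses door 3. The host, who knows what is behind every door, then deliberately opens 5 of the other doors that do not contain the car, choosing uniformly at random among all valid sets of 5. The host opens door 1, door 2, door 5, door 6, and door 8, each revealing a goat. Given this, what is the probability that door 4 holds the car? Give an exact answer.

Apply Bayes' rule, conditioning on where the car actually is.
If it is behind any of doors 1, 2, 5, 6, and 8 (prior 1/8 each): that door was opened and seen not to hold the prize — ruled out; weight (1/8)·0 = 0 each.
If it is behind door 3 (prior 1/8): the host has 21 equally likely choices, so probability 1/21; weight (1/8)·(1/21) = 1/168.
If it is behind either of doors 4 and 7 (prior 1/8 each): the host has 6 equally likely choices, so probability 1/6; weight (1/8)·(1/6) = 1/48 each.
The weights sum to 1/21.
So P(the car behind door 4 | the host opened door 1, door 2, door 5, door 6, and door 8) = (1/48) / (1/21) = 7/16.

7/16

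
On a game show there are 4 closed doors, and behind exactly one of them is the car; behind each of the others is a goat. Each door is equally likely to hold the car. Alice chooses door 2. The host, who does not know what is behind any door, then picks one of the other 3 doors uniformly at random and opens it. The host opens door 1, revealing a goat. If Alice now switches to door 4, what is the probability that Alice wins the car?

1/3

Consider each possible location of the car in turn.
If it is behind door 1 (prior 1/4): the host opened door 1, so this case is ruled out; weight (1/4)·0 = 0.
If it is behind any of doors 2, 3, and 4 (prior 1/4 each): the host picks door 1 with probability 1/3 regardless, and it is not the prize; weight (1/4)·(1/3) = 1/12 each.
The weights sum to 1/4.
So P(the car behind door 4 | the host opened door 1) = (1/12) / (1/4) = 1/3.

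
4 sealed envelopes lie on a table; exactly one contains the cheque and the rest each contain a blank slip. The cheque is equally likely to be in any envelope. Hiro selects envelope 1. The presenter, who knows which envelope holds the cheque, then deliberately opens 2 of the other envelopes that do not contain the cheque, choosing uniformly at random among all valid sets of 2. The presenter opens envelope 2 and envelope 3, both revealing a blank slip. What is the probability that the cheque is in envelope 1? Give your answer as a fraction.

1/4

Condition on the true location of the cheque.
If it is in envelope 1 (prior 1/4): the presenter has 3 equally likely choices, so probability 1/3; weight (1/4)·(1/3) = 1/12.
If it is in either of envelopes 2 and 3 (prior 1/4 each): that envelope was opened and seen not to hold the prize — ruled out; weight (1/4)·0 = 0 each.
If it is in envelope 4 (prior 1/4): the presenter has no choice, probability 1; weight (1/4)·1 = 1/4.
The weights sum to 1/3.
So P(the cheque in envelope 1 | the presenter opened envelope 2 and envelope 3) = (1/12) / (1/3) = 1/4.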